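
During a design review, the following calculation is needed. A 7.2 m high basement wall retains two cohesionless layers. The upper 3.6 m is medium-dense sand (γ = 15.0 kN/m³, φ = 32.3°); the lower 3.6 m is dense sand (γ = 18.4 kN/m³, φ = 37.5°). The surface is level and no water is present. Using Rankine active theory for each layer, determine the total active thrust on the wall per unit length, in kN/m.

K_a1 = tan²(45°−32.3°/2) = 0.3035; K_a2 = tan²(45°−37.5°/2) = 0.2432.
Layer 1: σ at base = K_a1 γ₁ h₁ = 16.39 kPa; P₁ = ½×16.39×3.6 = 29.50.
Layer 2: σ_v at top = γ₁h₁ = 54.00; σ_h top = K_a2×54.00 = 13.13; σ_h base = K_a2×(54.00+18.4×3.6) = 29.24.
P₂ = ½(13.13+29.24)×3.6 = 76.27. Total P_a = 29.50+76.27 = 105.8 kN/m.

106 kN/m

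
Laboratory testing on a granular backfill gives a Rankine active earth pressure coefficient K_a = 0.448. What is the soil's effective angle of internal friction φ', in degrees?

22.4°

K_a = tan²(45° − φ/2) ⇒ 45° − φ/2 = arctan(√0.448) = 33.80°.
φ = 2(45° − 33.80°) = 22.41°.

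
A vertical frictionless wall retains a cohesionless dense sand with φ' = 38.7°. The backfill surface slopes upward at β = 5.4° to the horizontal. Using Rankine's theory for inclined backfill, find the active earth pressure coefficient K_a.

0.233

K_a = cos β · (cos β − √(cos²β − cos²φ)) / (cos β + √(cos²β − cos²φ)).
cos β = 0.9956, cos φ = 0.7804, √(cos²β − cos²φ) = 0.6181.
K_a = 0.9956 × (0.9956 − 0.6181)/(0.9956 + 0.6181) = 0.2329.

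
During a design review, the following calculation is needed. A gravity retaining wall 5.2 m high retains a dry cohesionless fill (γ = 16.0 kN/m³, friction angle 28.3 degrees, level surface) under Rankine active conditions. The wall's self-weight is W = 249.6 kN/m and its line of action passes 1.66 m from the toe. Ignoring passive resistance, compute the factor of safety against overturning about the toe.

K_a = tan²(45° − 28.3°/2) = 0.3568.
P_a = ½K_aγH² = 0.5×0.3568×16.0×5.2² = 77.18 kN/m, acting at H/3 = 1.733 m above the base.
Overturning moment M_o = P_a × H/3 = 77.18 × 1.733 = 133.8.
Resisting moment M_r = W × 1.66 = 249.6 × 1.66 = 414.3.
FS_overturning = M_r/M_o = 414.3/133.8 = 3.097.

3.10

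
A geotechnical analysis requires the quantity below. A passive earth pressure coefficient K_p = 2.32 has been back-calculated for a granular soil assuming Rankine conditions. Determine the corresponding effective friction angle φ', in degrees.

K_p = (1+sin φ)/(1−sin φ) ⇒ sin φ = (K_p − 1)/(K_p + 1) = 0.3976.
φ = arcsin(0.3976) = 23.43°.

23.4°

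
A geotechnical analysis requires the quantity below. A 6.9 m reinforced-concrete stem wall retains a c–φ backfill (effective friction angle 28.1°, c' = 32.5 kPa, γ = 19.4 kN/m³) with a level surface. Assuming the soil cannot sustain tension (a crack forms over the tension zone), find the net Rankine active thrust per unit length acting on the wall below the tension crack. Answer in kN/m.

6.01 kN/m

K_a = 0.3596; √K_a = 0.5997.
Tension-crack depth z_c = 2c/(γ√K_a) = 2×32.5/(19.4×0.5997) = 5.587 m.
σ_a at base = K_a γ H − 2c√K_a = 0.3596×19.4×6.9 − 2×32.5×0.5997 = 9.158 kPa.
P_a = ½ × 9.158 × (H − z_c) = 0.5×9.158×1.313 = 6.011 kN/m.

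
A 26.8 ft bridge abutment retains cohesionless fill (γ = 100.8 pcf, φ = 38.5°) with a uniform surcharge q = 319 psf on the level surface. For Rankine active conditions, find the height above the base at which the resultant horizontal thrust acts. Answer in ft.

9.79 ft

K_a = 0.2327.
Triangular part P₁ = ½K_aγH² = 8422 at H/3 = 8.933 ft; rectangular part P₂ = K_a q H = 1989 at H/2 = 13.40 ft.
ȳ = (P₁·8.933 + P₂·13.40)/(P₁+P₂) = 9.787 ft.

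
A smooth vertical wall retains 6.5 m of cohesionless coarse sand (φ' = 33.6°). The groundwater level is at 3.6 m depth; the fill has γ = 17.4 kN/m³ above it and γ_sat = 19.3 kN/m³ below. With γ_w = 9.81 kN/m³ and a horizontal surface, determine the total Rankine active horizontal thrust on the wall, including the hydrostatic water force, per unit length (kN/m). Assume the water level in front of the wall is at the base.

137 kN/m

K_a = tan²(45° − φ/2) = 0.2875.
γ' = 19.3 − 9.81 = 9.490 kN/m³. Depth below WT = 2.9 m.
σ'_h at WT = K_a γ d_w = 18.01 kPa; at base = 18.01 + K_a γ' × 2.9 = 25.92 kPa.
P₁ (0–3.6 m) = ½×18.01×3.6 = 32.42. P₂ (3.6–6.5 m) = ½(18.01+25.92)×2.9 = 63.70.
P_w = ½ γ_w h₂² = 0.5×9.81×2.9² = 41.25. Total = 32.42+63.70+41.25 = 137.4 kN/m.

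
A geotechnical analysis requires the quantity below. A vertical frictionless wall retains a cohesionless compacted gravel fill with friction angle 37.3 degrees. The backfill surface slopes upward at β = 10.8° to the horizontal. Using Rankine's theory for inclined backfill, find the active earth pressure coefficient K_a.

K_a = cos β · (cos β − √(cos²β − cos²φ)) / (cos β + √(cos²β − cos²φ)).
cos β = 0.9823, cos φ = 0.7955, √(cos²β − cos²φ) = 0.5763.
K_a = 0.9823 × (0.9823 − 0.5763)/(0.9823 + 0.5763) = 0.2559.

0.256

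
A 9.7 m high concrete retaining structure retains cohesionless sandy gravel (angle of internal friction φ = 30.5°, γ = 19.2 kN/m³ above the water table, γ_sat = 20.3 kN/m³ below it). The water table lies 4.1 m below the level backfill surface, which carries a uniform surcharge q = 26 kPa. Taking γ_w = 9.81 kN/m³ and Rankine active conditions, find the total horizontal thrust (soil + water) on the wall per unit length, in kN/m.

487 kN/m

K_a = tan²(45° − φ/2) = 0.3267.
γ' = 20.3 − 9.81 = 10.49 kN/m³. h₂ = H − d_w = 5.6 m.
σ'_h: at surface K_a·q = 8.493; at WT K_a(q+γd_w) = 34.21; at base K_a(q+γd_w+γ'h₂) = 53.40 kPa.
P₁ = ½(8.493+34.21)×4.1 = 87.54; P₂ = ½(34.21+53.40)×5.6 = 245.3; P_w = ½γ_w h₂² = 153.8.
Total = 87.54+245.3+153.8 = 486.7 kN/m.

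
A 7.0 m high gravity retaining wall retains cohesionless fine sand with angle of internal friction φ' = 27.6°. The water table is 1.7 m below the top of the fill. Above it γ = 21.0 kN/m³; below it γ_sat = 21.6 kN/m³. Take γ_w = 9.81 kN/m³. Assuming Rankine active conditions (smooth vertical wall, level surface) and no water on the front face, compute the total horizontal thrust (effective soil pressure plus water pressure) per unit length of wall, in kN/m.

279 kN/m

K_a = tan²(45° − φ/2) = 0.3668.
γ' = 21.6 − 9.81 = 11.79 kN/m³. Depth below WT = 5.3 m.
σ'_h at WT = K_a γ d_w = 13.09 kPa; at base = 13.09 + K_a γ' × 5.3 = 36.01 kPa.
P₁ (0–1.7 m) = ½×13.09×1.7 = 11.13. P₂ (1.7–7.0 m) = ½(13.09+36.01)×5.3 = 130.1.
P_w = ½ γ_w h₂² = 0.5×9.81×5.3² = 137.8. Total = 11.13+130.1+137.8 = 279.0 kN/m.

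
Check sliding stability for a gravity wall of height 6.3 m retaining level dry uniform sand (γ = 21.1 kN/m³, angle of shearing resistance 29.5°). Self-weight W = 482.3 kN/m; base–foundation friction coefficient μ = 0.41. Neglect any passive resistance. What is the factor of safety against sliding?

1.39

K_a = tan²(45° − 29.5°/2) = 0.3401.
P_a = ½K_aγH² = 0.5×0.3401×21.1×6.3² = 142.4 kN/m, acting at H/3 = 2.100 m above the base.
FS_sliding = μW / P_a = 0.41×482.3 / 142.4 = 1.389.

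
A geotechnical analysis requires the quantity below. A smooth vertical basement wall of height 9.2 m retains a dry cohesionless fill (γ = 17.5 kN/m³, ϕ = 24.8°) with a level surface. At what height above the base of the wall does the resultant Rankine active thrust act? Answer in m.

K_a = 0.4090.
The pressure distribution is triangular, so the resultant acts at H/3 above the base = 9.2/3 = 3.067 m.

3.07 m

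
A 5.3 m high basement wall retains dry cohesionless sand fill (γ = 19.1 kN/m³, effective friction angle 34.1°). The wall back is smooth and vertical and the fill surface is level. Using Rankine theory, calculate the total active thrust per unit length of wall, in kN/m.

75.5 kN/m

K_a = tan²(45° − φ/2) = 0.2815.
P_a = ½ K_a γ H² = 0.5 × 0.2815 × 19.1 × 5.3² = 75.52 kN/m.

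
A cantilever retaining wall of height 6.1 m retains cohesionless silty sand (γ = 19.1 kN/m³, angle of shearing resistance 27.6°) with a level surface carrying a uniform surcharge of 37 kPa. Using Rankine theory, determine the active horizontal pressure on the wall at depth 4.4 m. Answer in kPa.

44.4 kPa

K_a = (1 − sin φ)/(1 + sin φ) = 0.3668.
σ_v = γz + q = 19.1 × 4.4 + 37 = 121.0 kPa.
σ_h = K_a σ_v = 0.3668 × 121.0 = 44.39 kPa.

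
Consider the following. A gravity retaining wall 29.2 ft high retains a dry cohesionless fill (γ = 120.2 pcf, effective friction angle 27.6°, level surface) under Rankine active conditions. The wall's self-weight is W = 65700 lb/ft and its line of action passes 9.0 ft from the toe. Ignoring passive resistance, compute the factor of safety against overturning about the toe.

3.23

K_a = tan²(45° − 27.6°/2) = 0.3668.
P_a = ½K_aγH² = 0.5×0.3668×120.2×29.2² = 18800 lb/ft, acting at H/3 = 9.733 ft above the base.
Overturning moment M_o = P_a × H/3 = 18800 × 9.733 = 182900.
Resisting moment M_r = W × 9.0 = 65700 × 9.0 = 591300.
FS_overturning = M_r/M_o = 591300/182900 = 3.232.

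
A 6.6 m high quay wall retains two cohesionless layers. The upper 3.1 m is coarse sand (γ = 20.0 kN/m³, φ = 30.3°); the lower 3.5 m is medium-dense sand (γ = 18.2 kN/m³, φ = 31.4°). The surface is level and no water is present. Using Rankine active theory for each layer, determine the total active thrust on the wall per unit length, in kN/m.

K_a1 = tan²(45°−30.3°/2) = 0.3293; K_a2 = tan²(45°−31.4°/2) = 0.3149.
Layer 1: σ at base = K_a1 γ₁ h₁ = 20.42 kPa; P₁ = ½×20.42×3.1 = 31.65.
Layer 2: σ_v at top = γ₁h₁ = 62.00; σ_h top = K_a2×62.00 = 19.52; σ_h base = K_a2×(62.00+18.2×3.5) = 39.58.
P₂ = ½(19.52+39.58)×3.5 = 103.4. Total P_a = 31.65+103.4 = 135.1 kN/m.

135 kN/m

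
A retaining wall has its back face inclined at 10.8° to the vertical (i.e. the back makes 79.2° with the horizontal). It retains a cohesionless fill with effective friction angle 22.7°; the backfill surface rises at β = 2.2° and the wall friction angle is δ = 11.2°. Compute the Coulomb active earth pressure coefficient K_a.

K_a = sin²(α+φ) / [sin²α · sin(α−δ) · (1 + √{sin(φ+δ)sin(φ−β) / (sin(α−δ)sin(α+β))})²].
With α = 79.2°, φ = 22.7°, δ = 11.2°, β = 2.2°: K_a = 0.5010.

0.501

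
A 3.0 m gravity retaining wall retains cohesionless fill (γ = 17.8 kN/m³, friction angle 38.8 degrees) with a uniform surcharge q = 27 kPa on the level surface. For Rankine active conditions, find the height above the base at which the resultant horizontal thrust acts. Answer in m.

1.25 m

K_a = 0.2296.
Triangular part P₁ = ½K_aγH² = 18.39 at H/3 = 1.000 m; rectangular part P₂ = K_a q H = 18.59 at H/2 = 1.500 m.
ȳ = (P₁·1.000 + P₂·1.500)/(P₁+P₂) = 1.251 m.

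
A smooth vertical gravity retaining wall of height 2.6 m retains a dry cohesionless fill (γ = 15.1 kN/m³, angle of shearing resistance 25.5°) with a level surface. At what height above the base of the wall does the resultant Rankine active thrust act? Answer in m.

K_a = 0.3981.
The pressure distribution is triangular, so the resultant acts at H/3 above the base = 2.6/3 = 0.8667 m.

0.867 m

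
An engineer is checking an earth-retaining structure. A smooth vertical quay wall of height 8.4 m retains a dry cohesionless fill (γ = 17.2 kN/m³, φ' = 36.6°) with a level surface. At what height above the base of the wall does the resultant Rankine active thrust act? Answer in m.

K_a = 0.2530.
The pressure distribution is triangular, so the resultant acts at H/3 above the base = 8.4/3 = 2.800 m.

2.80 m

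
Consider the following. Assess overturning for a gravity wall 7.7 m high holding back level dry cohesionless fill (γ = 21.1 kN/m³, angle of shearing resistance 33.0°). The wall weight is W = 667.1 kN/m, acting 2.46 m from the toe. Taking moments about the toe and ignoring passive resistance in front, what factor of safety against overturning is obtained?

K_a = tan²(45° − 33.0°/2) = 0.2948.
P_a = ½K_aγH² = 0.5×0.2948×21.1×7.7² = 184.4 kN/m, acting at H/3 = 2.567 m above the base.
Overturning moment M_o = P_a × H/3 = 184.4 × 2.567 = 473.3.
Resisting moment M_r = W × 2.46 = 667.1 × 2.46 = 1641.
FS_overturning = M_r/M_o = 1641/473.3 = 3.467.

3.47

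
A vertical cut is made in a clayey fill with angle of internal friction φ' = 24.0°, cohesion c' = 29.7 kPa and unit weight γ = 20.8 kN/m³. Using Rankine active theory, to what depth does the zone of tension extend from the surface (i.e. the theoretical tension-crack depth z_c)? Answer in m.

K_a = tan²(45° − 24.0°/2) = 0.4217; √K_a = 0.6494.
The active pressure is zero where K_a γ z = 2c√K_a, so z_c = 2c/(γ√K_a) = 2×29.7/(20.8×0.6494) = 4.397 m.

4.40 m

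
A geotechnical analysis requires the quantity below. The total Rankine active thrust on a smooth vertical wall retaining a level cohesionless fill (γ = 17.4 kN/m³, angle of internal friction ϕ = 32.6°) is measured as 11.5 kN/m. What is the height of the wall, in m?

2.10 m

K_a = 0.2997. P_a = ½ K_a γ H² ⇒ H = √(2P_a/(K_a γ)).
H = √(2×11.5/(0.2997×17.4)) = 2.100 m.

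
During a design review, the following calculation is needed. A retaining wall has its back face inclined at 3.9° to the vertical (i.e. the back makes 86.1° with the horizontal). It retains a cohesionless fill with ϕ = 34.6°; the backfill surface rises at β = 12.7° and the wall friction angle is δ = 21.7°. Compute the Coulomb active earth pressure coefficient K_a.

0.326

K_a = sin²(α+φ) / [sin²α · sin(α−δ) · (1 + √{sin(φ+δ)sin(φ−β) / (sin(α−δ)sin(α+β))})²].
With α = 86.1°, φ = 34.6°, δ = 21.7°, β = 12.7°: K_a = 0.3258.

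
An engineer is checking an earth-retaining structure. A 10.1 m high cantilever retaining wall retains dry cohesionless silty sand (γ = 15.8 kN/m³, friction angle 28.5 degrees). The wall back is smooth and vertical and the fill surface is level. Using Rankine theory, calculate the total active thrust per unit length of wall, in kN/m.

K_a = tan²(45° − φ/2) = 0.3540.
P_a = ½ K_a γ H² = 0.5 × 0.3540 × 15.8 × 10.1² = 285.2 kN/m.

285 kN/m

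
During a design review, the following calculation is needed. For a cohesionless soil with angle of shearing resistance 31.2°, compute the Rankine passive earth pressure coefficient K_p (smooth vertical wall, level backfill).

3.15

K_p = (1 + sin φ)/(1 − sin φ) = tan²(45° + 31.2°/2) = 3.150.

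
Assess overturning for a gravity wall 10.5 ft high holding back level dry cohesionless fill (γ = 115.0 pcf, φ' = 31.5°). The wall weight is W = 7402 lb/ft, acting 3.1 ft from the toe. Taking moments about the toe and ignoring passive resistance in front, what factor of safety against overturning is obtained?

3.30

K_a = tan²(45° − 31.5°/2) = 0.3136.
P_a = ½K_aγH² = 0.5×0.3136×115.0×10.5² = 1988 lb/ft, acting at H/3 = 3.500 ft above the base.
Overturning moment M_o = P_a × H/3 = 1988 × 3.500 = 6959.
Resisting moment M_r = W × 3.1 = 7402 × 3.1 = 22950.
FS_overturning = M_r/M_o = 22950/6959 = 3.297.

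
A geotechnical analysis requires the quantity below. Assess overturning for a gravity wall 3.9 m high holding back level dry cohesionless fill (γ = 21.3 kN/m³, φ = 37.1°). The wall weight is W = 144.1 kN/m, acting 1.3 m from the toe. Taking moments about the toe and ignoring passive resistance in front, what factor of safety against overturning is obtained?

3.59

K_a = tan²(45° − 37.1°/2) = 0.2475.
P_a = ½K_aγH² = 0.5×0.2475×21.3×3.9² = 40.09 kN/m, acting at H/3 = 1.300 m above the base.
Overturning moment M_o = P_a × H/3 = 40.09 × 1.300 = 52.12.
Resisting moment M_r = W × 1.3 = 144.1 × 1.3 = 187.3.
FS_overturning = M_r/M_o = 187.3/52.12 = 3.594.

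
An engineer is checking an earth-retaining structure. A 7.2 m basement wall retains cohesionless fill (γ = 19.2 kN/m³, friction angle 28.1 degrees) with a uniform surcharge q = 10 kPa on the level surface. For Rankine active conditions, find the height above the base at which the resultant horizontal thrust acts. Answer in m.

2.55 m

K_a = 0.3596.
Triangular part P₁ = ½K_aγH² = 179.0 at H/3 = 2.400 m; rectangular part P₂ = K_a q H = 25.89 at H/2 = 3.600 m.
ȳ = (P₁·2.400 + P₂·3.600)/(P₁+P₂) = 2.552 m.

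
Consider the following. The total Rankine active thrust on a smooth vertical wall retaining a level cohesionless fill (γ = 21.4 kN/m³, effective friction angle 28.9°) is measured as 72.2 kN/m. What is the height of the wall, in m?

K_a = 0.3484. P_a = ½ K_a γ H² ⇒ H = √(2P_a/(K_a γ)).
H = √(2×72.2/(0.3484×21.4)) = 4.401 m.

4.40 m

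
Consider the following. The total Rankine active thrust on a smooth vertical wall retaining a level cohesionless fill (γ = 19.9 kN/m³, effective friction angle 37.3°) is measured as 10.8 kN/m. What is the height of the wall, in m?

2.10 m

K_a = 0.2453. P_a = ½ K_a γ H² ⇒ H = √(2P_a/(K_a γ)).
H = √(2×10.8/(0.2453×19.9)) = 2.103 m.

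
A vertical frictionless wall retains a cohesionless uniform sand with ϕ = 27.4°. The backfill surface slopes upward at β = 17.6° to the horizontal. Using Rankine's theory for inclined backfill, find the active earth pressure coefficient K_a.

0.444

K_a = cos β · (cos β − √(cos²β − cos²φ)) / (cos β + √(cos²β − cos²φ)).
cos β = 0.9532, cos φ = 0.8878, √(cos²β − cos²φ) = 0.3469.
K_a = 0.9532 × (0.9532 − 0.3469)/(0.9532 + 0.3469) = 0.4445.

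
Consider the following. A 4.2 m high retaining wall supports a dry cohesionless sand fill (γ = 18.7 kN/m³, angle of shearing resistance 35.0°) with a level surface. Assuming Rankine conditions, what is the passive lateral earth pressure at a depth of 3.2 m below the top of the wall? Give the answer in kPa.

K_p = (1 + sin φ)/(1 − sin φ) = 3.690.
σ_h = K_p γ z = 3.690 × 18.7 × 3.2 = 220.8 kPa.

221 kPa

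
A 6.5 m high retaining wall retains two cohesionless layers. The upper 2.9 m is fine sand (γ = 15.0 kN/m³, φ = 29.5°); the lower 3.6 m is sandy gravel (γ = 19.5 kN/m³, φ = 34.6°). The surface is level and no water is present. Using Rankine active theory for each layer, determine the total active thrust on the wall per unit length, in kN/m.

K_a1 = tan²(45°−29.5°/2) = 0.3401; K_a2 = tan²(45°−34.6°/2) = 0.2756.
Layer 1: σ at base = K_a1 γ₁ h₁ = 14.79 kPa; P₁ = ½×14.79×2.9 = 21.45.
Layer 2: σ_v at top = γ₁h₁ = 43.50; σ_h top = K_a2×43.50 = 11.99; σ_h base = K_a2×(43.50+19.5×3.6) = 31.34.
P₂ = ½(11.99+31.34)×3.6 = 77.99. Total P_a = 21.45+77.99 = 99.45 kN/m.

99.4 kN/m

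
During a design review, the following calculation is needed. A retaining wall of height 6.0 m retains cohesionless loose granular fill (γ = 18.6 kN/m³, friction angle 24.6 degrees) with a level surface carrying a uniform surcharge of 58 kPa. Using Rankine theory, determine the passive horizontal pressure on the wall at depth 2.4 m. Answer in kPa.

249 kPa

K_p = (1 + sin φ)/(1 − sin φ) = 2.426.
σ_v = γz + q = 18.6 × 2.4 + 58 = 102.6 kPa.
σ_h = K_p σ_v = 2.426 × 102.6 = 249.0 kPa.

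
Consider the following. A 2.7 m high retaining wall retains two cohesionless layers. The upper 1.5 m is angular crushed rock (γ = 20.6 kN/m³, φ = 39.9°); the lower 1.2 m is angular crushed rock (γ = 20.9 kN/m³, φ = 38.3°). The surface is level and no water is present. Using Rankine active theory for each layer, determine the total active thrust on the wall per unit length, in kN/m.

K_a1 = tan²(45°−39.9°/2) = 0.2184; K_a2 = tan²(45°−38.3°/2) = 0.2347.
Layer 1: σ at base = K_a1 γ₁ h₁ = 6.750 kPa; P₁ = ½×6.750×1.5 = 5.062.
Layer 2: σ_v at top = γ₁h₁ = 30.90; σ_h top = K_a2×30.90 = 7.253; σ_h base = K_a2×(30.90+20.9×1.2) = 13.14.
P₂ = ½(7.253+13.14)×1.2 = 12.24. Total P_a = 5.062+12.24 = 17.30 kN/m.

17.3 kN/m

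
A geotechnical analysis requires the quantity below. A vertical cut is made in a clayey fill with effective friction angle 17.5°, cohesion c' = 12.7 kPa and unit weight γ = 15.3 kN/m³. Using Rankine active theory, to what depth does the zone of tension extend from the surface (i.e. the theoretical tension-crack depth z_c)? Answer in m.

K_a = tan²(45° − 17.5°/2) = 0.5376; √K_a = 0.7332.
The active pressure is zero where K_a γ z = 2c√K_a, so z_c = 2c/(γ√K_a) = 2×12.7/(15.3×0.7332) = 2.264 m.

2.26 m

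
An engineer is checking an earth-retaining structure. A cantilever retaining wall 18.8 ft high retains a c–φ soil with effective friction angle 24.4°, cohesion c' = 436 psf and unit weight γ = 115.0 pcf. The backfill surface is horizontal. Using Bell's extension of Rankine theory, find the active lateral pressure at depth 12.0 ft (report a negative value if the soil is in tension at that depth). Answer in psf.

11.2 psf

K_a = (1 − sin φ)/(1 + sin φ) = 0.4153.
σ_a = K_a γ z − 2c√K_a = 0.4153×115.0×12.0 − 2×436×0.6445 = 11.18 psf.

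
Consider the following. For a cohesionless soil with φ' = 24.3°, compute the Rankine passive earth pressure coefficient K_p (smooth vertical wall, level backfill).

2.40

K_p = (1 + sin φ)/(1 − sin φ) = tan²(45° + 24.3°/2) = 2.399.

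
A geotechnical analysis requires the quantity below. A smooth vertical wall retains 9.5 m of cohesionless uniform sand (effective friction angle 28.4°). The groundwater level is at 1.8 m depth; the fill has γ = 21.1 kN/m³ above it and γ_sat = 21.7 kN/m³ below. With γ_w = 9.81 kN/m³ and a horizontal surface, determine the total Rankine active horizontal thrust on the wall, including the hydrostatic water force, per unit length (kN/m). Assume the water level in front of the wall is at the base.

K_a = tan²(45° − φ/2) = 0.3554.
γ' = 21.7 − 9.81 = 11.89 kN/m³. Depth below WT = 7.7 m.
σ'_h at WT = K_a γ d_w = 13.50 kPa; at base = 13.50 + K_a γ' × 7.7 = 46.03 kPa.
P₁ (0–1.8 m) = ½×13.50×1.8 = 12.15. P₂ (1.8–9.5 m) = ½(13.50+46.03)×7.7 = 229.2.
P_w = ½ γ_w h₂² = 0.5×9.81×7.7² = 290.8. Total = 12.15+229.2+290.8 = 532.1 kN/m.

532 kN/m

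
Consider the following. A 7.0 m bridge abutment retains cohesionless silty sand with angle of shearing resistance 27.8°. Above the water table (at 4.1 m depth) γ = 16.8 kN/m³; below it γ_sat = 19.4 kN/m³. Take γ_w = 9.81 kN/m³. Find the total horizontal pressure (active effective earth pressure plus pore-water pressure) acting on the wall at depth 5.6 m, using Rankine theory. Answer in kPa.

45.0 kPa

K_a = (1 − sin φ)/(1 + sin φ) = 0.3639.
γ' = 19.4 − 9.81 = 9.590 kN/m³.
Effective vertical stress at 5.6 m: σ'_v = 16.8×4.1 + 9.590×1.50 = 83.26 kPa.
σ'_h = K_a σ'_v = 0.3639 × 83.26 = 30.30 kPa; u = γ_w × 1.50 = 14.71 kPa.
Total σ_h = 30.30 + 14.71 = 45.01 kPa.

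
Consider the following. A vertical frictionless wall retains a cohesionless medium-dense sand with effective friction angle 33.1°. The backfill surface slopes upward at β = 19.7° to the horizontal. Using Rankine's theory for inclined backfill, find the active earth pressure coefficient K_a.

0.351

K_a = cos β · (cos β − √(cos²β − cos²φ)) / (cos β + √(cos²β − cos²φ)).
cos β = 0.9415, cos φ = 0.8377, √(cos²β − cos²φ) = 0.4296.
K_a = 0.9415 × (0.9415 − 0.4296)/(0.9415 + 0.4296) = 0.3514.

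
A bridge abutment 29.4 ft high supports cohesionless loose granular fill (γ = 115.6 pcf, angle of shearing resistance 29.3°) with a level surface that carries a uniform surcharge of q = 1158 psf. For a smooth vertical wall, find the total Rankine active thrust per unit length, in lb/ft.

28800 lb/ft

K_a = tan²(45° − φ/2) = 0.3428.
Soil triangle: ½ K_a γ H² = 0.5×0.3428×115.6×29.4² = 17130 lb/ft.
Surcharge rectangle: K_a q H = 0.3428×1158×29.4 = 11670 lb/ft.
Total = 17130 + 11670 = 28800 lb/ft.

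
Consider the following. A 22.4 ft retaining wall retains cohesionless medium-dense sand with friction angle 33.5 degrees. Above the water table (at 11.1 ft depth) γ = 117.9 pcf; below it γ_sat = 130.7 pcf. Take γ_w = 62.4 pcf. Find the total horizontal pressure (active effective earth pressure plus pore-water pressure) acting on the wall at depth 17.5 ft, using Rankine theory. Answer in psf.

K_a = (1 − sin φ)/(1 + sin φ) = 0.2887.
γ' = 130.7 − 62.4 = 68.30 pcf.
Effective vertical stress at 17.5 ft: σ'_v = 117.9×11.1 + 68.30×6.40 = 1746 psf.
σ'_h = K_a σ'_v = 0.2887 × 1746 = 504.0 psf; u = γ_w × 6.40 = 399.4 psf.
Total σ_h = 504.0 + 399.4 = 903.4 psf.

903 psf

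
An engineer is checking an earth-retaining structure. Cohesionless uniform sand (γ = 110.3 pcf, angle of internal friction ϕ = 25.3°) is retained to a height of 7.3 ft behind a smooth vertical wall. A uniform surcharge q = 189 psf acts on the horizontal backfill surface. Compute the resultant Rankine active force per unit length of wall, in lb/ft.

K_a = tan²(45° − φ/2) = 0.4012.
Soil triangle: ½ K_a γ H² = 0.5×0.4012×110.3×7.3² = 1179 lb/ft.
Surcharge rectangle: K_a q H = 0.4012×189×7.3 = 553.5 lb/ft.
Total = 1179 + 553.5 = 1733 lb/ft.

1730 lb/ft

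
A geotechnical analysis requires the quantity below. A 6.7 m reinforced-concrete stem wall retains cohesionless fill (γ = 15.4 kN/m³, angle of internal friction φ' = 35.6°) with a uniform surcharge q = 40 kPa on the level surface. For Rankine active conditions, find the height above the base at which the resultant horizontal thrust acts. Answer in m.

K_a = 0.2641.
Triangular part P₁ = ½K_aγH² = 91.30 at H/3 = 2.233 m; rectangular part P₂ = K_a q H = 70.79 at H/2 = 3.350 m.
ȳ = (P₁·2.233 + P₂·3.350)/(P₁+P₂) = 2.721 m.

2.72 m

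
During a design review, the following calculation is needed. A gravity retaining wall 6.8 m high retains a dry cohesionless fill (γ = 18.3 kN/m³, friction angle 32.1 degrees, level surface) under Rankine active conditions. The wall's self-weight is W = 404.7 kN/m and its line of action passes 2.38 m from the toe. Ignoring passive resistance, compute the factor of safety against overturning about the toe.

K_a = tan²(45° − 32.1°/2) = 0.3060.
P_a = ½K_aγH² = 0.5×0.3060×18.3×6.8² = 129.5 kN/m, acting at H/3 = 2.267 m above the base.
Overturning moment M_o = P_a × H/3 = 129.5 × 2.267 = 293.5.
Resisting moment M_r = W × 2.38 = 404.7 × 2.38 = 963.2.
FS_overturning = M_r/M_o = 963.2/293.5 = 3.282.

3.28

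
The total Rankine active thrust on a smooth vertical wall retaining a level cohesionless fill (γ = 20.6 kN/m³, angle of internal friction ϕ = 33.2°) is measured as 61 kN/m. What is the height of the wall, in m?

K_a = 0.2924. P_a = ½ K_a γ H² ⇒ H = √(2P_a/(K_a γ)).
H = √(2×61/(0.2924×20.6)) = 4.501 m.

4.50 m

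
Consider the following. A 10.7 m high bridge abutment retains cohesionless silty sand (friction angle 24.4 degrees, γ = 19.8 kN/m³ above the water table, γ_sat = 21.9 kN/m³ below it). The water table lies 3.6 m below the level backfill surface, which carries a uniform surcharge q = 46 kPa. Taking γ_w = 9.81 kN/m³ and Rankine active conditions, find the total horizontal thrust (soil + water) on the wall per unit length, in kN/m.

K_a = tan²(45° − φ/2) = 0.4153.
γ' = 21.9 − 9.81 = 12.09 kN/m³. h₂ = H − d_w = 7.1 m.
σ'_h: at surface K_a·q = 19.10; at WT K_a(q+γd_w) = 48.71; at base K_a(q+γd_w+γ'h₂) = 84.36 kPa.
P₁ = ½(19.10+48.71)×3.6 = 122.1; P₂ = ½(48.71+84.36)×7.1 = 472.4; P_w = ½γ_w h₂² = 247.3.
Total = 122.1+472.4+247.3 = 841.7 kN/m.

842 kN/m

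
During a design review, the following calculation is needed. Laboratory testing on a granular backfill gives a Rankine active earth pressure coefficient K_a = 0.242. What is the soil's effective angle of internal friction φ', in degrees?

K_a = tan²(45° − φ/2) ⇒ 45° − φ/2 = arctan(√0.242) = 26.19°.
φ = 2(45° − 26.19°) = 37.61°.

37.6°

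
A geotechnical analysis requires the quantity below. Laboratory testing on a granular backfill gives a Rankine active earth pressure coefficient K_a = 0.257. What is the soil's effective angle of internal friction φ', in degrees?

K_a = tan²(45° − φ/2) ⇒ 45° − φ/2 = arctan(√0.257) = 26.88°.
φ = 2(45° − 26.88°) = 36.23°.

36.2°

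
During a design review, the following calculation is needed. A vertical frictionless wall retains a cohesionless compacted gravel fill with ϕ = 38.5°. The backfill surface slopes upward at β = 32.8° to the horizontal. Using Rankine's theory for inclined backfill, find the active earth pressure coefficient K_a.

0.391

K_a = cos β · (cos β − √(cos²β − cos²φ)) / (cos β + √(cos²β − cos²φ)).
cos β = 0.8406, cos φ = 0.7826, √(cos²β − cos²φ) = 0.3067.
K_a = 0.8406 × (0.8406 − 0.3067)/(0.8406 + 0.3067) = 0.3911.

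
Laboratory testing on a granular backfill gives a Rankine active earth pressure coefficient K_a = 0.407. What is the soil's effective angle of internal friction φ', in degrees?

24.9°

K_a = tan²(45° − φ/2) ⇒ 45° − φ/2 = arctan(√0.407) = 32.54°.
φ = 2(45° − 32.54°) = 24.93°.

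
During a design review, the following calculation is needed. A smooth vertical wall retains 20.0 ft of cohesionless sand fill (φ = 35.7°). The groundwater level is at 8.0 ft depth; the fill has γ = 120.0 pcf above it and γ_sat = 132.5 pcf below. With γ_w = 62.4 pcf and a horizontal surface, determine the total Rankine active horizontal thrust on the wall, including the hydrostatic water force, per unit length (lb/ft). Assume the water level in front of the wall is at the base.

9860 lb/ft

K_a = tan²(45° − φ/2) = 0.2630.
γ' = 132.5 − 62.4 = 70.10 pcf. Depth below WT = 12.0 ft.
σ'_h at WT = K_a γ d_w = 252.5 psf; at base = 252.5 + K_a γ' × 12.0 = 473.7 psf.
P₁ (0–8.0 ft) = ½×252.5×8.0 = 1010. P₂ (8.0–20.0 ft) = ½(252.5+473.7)×12.0 = 4357.
P_w = ½ γ_w h₂² = 0.5×62.4×12.0² = 4493. Total = 1010+4357+4493 = 9860 lb/ft.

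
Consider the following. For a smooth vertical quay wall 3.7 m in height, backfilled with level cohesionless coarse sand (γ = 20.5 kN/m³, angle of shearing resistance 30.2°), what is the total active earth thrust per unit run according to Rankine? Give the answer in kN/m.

46.4 kN/m

K_a = tan²(45° − φ/2) = 0.3307.
P_a = ½ K_a γ H² = 0.5 × 0.3307 × 20.5 × 3.7² = 46.40 kN/m.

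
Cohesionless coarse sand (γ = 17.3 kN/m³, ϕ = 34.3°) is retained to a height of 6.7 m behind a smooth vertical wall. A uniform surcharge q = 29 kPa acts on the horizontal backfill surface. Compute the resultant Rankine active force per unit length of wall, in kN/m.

163 kN/m

K_a = tan²(45° − φ/2) = 0.2792.
Soil triangle: ½ K_a γ H² = 0.5×0.2792×17.3×6.7² = 108.4 kN/m.
Surcharge rectangle: K_a q H = 0.2792×29×6.7 = 54.24 kN/m.
Total = 108.4 + 54.24 = 162.6 kN/m.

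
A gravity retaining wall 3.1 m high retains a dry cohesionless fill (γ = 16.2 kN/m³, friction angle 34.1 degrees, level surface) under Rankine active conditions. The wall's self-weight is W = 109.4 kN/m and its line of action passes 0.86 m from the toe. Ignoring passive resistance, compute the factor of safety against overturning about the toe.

4.15

K_a = tan²(45° − 34.1°/2) = 0.2815.
P_a = ½K_aγH² = 0.5×0.2815×16.2×3.1² = 21.91 kN/m, acting at H/3 = 1.033 m above the base.
Overturning moment M_o = P_a × H/3 = 21.91 × 1.033 = 22.64.
Resisting moment M_r = W × 0.86 = 109.4 × 0.86 = 94.08.
FS_overturning = M_r/M_o = 94.08/22.64 = 4.155.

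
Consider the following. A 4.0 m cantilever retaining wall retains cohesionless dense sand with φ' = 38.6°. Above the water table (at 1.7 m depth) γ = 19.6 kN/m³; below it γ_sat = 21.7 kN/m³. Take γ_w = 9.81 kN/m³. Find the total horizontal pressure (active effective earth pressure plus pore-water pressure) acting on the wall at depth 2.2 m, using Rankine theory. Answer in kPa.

14.0 kPa

K_a = (1 − sin φ)/(1 + sin φ) = 0.2316.
γ' = 21.7 − 9.81 = 11.89 kN/m³.
Effective vertical stress at 2.2 m: σ'_v = 19.6×1.7 + 11.89×0.500 = 39.27 kPa.
σ'_h = K_a σ'_v = 0.2316 × 39.27 = 9.094 kPa; u = γ_w × 0.500 = 4.905 kPa.
Total σ_h = 9.094 + 4.905 = 14.00 kPa.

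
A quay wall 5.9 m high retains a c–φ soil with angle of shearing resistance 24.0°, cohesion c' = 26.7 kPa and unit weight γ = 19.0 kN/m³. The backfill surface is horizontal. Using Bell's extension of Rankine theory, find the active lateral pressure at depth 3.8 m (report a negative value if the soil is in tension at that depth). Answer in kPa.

K_a = (1 − sin φ)/(1 + sin φ) = 0.4217.
σ_a = K_a γ z − 2c√K_a = 0.4217×19.0×3.8 − 2×26.7×0.6494 = -4.229 kPa.

-4.23 kPa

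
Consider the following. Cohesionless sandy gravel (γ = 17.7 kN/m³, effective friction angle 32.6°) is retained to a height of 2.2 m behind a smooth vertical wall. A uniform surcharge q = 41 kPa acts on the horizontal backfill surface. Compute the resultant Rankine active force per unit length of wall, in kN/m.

K_a = tan²(45° − φ/2) = 0.2997.
Soil triangle: ½ K_a γ H² = 0.5×0.2997×17.7×2.2² = 12.84 kN/m.
Surcharge rectangle: K_a q H = 0.2997×41×2.2 = 27.04 kN/m.
Total = 12.84 + 27.04 = 39.88 kN/m.

39.9 kN/m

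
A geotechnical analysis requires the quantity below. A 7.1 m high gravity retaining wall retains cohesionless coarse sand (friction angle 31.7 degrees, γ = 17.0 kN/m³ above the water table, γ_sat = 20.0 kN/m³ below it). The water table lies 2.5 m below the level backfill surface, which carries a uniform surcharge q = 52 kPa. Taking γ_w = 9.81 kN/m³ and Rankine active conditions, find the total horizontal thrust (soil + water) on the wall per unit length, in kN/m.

330 kN/m

K_a = tan²(45° − φ/2) = 0.3111.
γ' = 20.0 − 9.81 = 10.19 kN/m³. h₂ = H − d_w = 4.6 m.
σ'_h: at surface K_a·q = 16.18; at WT K_a(q+γd_w) = 29.40; at base K_a(q+γd_w+γ'h₂) = 43.98 kPa.
P₁ = ½(16.18+29.40)×2.5 = 56.96; P₂ = ½(29.40+43.98)×4.6 = 168.8; P_w = ½γ_w h₂² = 103.8.
Total = 56.96+168.8+103.8 = 329.5 kN/m.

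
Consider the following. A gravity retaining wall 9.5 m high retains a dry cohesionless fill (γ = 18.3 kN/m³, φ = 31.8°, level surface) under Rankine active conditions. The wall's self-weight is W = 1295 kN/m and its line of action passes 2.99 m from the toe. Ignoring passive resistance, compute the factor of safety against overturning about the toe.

K_a = tan²(45° − 31.8°/2) = 0.3098.
P_a = ½K_aγH² = 0.5×0.3098×18.3×9.5² = 255.8 kN/m, acting at H/3 = 3.167 m above the base.
Overturning moment M_o = P_a × H/3 = 255.8 × 3.167 = 810.1.
Resisting moment M_r = W × 2.99 = 1295 × 2.99 = 3872.
FS_overturning = M_r/M_o = 3872/810.1 = 4.780.

4.78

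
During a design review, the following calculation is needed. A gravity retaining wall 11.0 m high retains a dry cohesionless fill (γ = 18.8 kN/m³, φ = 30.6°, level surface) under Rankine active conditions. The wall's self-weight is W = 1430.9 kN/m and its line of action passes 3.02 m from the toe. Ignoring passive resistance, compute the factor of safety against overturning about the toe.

K_a = tan²(45° − 30.6°/2) = 0.3253.
P_a = ½K_aγH² = 0.5×0.3253×18.8×11.0² = 370.0 kN/m, acting at H/3 = 3.667 m above the base.
Overturning moment M_o = P_a × H/3 = 370.0 × 3.667 = 1357.
Resisting moment M_r = W × 3.02 = 1430.9 × 3.02 = 4321.
FS_overturning = M_r/M_o = 4321/1357 = 3.185.

3.18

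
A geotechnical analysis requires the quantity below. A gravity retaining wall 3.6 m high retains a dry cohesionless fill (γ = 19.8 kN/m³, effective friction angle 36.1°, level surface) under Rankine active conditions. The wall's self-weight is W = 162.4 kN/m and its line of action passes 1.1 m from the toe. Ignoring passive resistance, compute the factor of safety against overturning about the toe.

K_a = tan²(45° − 36.1°/2) = 0.2585.
P_a = ½K_aγH² = 0.5×0.2585×19.8×3.6² = 33.17 kN/m, acting at H/3 = 1.200 m above the base.
Overturning moment M_o = P_a × H/3 = 33.17 × 1.200 = 39.80.
Resisting moment M_r = W × 1.1 = 162.4 × 1.1 = 178.6.
FS_overturning = M_r/M_o = 178.6/39.80 = 4.488.

4.49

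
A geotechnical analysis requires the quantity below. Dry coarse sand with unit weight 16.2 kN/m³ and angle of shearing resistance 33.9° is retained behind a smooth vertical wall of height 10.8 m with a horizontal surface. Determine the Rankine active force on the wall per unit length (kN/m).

268 kN/m

K_a = tan²(45° − φ/2) = 0.2839.
P_a = ½ K_a γ H² = 0.5 × 0.2839 × 16.2 × 10.8² = 268.2 kN/m.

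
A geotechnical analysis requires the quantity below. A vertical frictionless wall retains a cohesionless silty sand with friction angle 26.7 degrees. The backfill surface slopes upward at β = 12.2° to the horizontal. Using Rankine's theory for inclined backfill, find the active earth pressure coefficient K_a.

K_a = cos β · (cos β − √(cos²β − cos²φ)) / (cos β + √(cos²β − cos²φ)).
cos β = 0.9774, cos φ = 0.8934, √(cos²β − cos²φ) = 0.3965.
K_a = 0.9774 × (0.9774 − 0.3965)/(0.9774 + 0.3965) = 0.4132.

0.413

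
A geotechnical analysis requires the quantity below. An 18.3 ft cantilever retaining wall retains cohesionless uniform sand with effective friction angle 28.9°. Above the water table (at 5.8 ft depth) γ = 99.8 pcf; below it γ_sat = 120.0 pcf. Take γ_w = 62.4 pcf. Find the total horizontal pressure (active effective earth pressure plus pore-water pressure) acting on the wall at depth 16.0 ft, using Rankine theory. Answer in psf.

1040 psf

K_a = (1 − sin φ)/(1 + sin φ) = 0.3484.
γ' = 120.0 − 62.4 = 57.60 pcf.
Effective vertical stress at 16.0 ft: σ'_v = 99.8×5.8 + 57.60×10.2 = 1166 psf.
σ'_h = K_a σ'_v = 0.3484 × 1166 = 406.3 psf; u = γ_w × 10.2 = 636.5 psf.
Total σ_h = 406.3 + 636.5 = 1043 psf.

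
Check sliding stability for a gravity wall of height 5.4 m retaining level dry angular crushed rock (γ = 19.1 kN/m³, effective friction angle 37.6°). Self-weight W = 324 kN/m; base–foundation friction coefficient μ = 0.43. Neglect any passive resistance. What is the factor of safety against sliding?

2.07

K_a = tan²(45° − 37.6°/2) = 0.2421.
P_a = ½K_aγH² = 0.5×0.2421×19.1×5.4² = 67.43 kN/m, acting at H/3 = 1.800 m above the base.
FS_sliding = μW / P_a = 0.43×324 / 67.43 = 2.066.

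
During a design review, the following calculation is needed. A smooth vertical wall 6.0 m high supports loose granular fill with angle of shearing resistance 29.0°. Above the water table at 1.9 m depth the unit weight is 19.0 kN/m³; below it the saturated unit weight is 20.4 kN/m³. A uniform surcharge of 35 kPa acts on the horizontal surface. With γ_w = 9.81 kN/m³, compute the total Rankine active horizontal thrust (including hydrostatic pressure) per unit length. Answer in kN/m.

K_a = tan²(45° − φ/2) = 0.3470.
γ' = 20.4 − 9.81 = 10.59 kN/m³. h₂ = H − d_w = 4.1 m.
σ'_h: at surface K_a·q = 12.14; at WT K_a(q+γd_w) = 24.67; at base K_a(q+γd_w+γ'h₂) = 39.74 kPa.
P₁ = ½(12.14+24.67)×1.9 = 34.97; P₂ = ½(24.67+39.74)×4.1 = 132.0; P_w = ½γ_w h₂² = 82.45.
Total = 34.97+132.0+82.45 = 249.5 kN/m.

249 kN/m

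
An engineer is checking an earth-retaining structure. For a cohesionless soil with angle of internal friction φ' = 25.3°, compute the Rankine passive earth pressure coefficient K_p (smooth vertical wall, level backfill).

2.49

K_p = (1 + sin φ)/(1 − sin φ) = tan²(45° + 25.3°/2) = 2.493.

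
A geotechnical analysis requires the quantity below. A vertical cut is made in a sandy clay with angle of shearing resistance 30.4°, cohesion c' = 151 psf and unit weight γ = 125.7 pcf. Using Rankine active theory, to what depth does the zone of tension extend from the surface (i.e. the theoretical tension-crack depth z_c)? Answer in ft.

4.20 ft

K_a = tan²(45° − 30.4°/2) = 0.3280; √K_a = 0.5727.
The active pressure is zero where K_a γ z = 2c√K_a, so z_c = 2c/(γ√K_a) = 2×151/(125.7×0.5727) = 4.195 ft.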